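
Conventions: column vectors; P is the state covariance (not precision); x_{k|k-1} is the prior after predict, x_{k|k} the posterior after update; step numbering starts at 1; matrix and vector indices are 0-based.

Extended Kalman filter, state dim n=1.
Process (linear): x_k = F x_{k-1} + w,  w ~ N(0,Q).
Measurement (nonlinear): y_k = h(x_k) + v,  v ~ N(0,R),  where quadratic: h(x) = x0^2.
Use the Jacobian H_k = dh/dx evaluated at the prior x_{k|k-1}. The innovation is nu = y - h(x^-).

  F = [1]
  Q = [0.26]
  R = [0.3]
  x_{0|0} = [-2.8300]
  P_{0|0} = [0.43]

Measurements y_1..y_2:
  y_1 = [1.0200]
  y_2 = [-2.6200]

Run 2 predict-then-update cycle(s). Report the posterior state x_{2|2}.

x_post = [-0.1499]

step 1: x^-=[-2.8300]  P^-=[0.6900]  H_jac=[-5.6600]  S=[22.4046]  K=[-0.1743]  nu=[-6.9889]  x^+=[-1.6117]  P^+=[0.0092]
step 2: x^-=[-1.6117]  P^-=[0.2692]  H_jac=[-3.2235]  S=[3.0976]  K=[-0.2802]  nu=[-5.2177]  x^+=[-0.1499]  P^+=[0.0261]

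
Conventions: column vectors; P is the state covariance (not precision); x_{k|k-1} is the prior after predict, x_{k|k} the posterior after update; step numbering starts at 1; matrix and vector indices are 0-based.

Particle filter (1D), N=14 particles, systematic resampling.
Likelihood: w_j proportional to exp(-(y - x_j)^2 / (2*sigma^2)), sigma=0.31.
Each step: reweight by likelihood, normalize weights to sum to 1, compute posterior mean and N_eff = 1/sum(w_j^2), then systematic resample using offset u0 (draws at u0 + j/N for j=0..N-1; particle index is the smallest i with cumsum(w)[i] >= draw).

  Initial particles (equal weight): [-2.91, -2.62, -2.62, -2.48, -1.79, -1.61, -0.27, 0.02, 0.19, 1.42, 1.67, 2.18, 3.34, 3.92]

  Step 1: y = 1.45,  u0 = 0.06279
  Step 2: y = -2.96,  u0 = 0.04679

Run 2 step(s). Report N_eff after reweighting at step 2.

step 1: w=[0.0000, 0.0000, 0.0000, 0.0000, 0.0000, 0.0000, 0.0000, 0.0000, 0.0001, 0.5423, 0.4235, 0.0340, 0.0000, 0.0000]  mean=1.5516  Neff=2.1071  idx=[9, 9, 9, 9, 9, 9, 9, 10, 10, 10, 10, 10, 10, 11]
step 2: w=[0.1429, 0.1429, 0.1429, 0.1429, 0.1429, 0.1429, 0.1429, 0.0000, 0.0000, 0.0000, 0.0000, 0.0000, 0.0000, 0.0000]  mean=1.4200  Neff=7.0001  idx=[0, 0, 1, 1, 2, 2, 3, 3, 4, 4, 5, 5, 6, 6]

N_eff = 7.0001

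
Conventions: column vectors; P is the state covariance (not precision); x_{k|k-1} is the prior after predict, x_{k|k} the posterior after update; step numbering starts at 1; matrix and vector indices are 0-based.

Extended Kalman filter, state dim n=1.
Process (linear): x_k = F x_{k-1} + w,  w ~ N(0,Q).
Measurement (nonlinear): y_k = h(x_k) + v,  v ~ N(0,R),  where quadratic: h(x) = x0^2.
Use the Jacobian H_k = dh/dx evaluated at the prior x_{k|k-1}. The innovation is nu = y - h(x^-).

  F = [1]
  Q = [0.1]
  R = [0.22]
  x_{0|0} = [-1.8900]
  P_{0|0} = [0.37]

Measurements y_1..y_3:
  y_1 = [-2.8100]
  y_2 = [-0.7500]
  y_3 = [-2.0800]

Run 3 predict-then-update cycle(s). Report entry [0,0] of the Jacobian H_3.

H_jac[0,0] = -0.1278

step 1: x^-=[-1.8900]  P^-=[0.4700]  H_jac=[-3.7800]  S=[6.9355]  K=[-0.2562]  nu=[-6.3821]  x^+=[-0.2552]  P^+=[0.0149]
step 2: x^-=[-0.2552]  P^-=[0.1149]  H_jac=[-0.5103]  S=[0.2499]  K=[-0.2346]  nu=[-0.8151]  x^+=[-0.0639]  P^+=[0.1011]
step 3: x^-=[-0.0639]  P^-=[0.2011]  H_jac=[-0.1278]  S=[0.2233]  K=[-0.1152]  nu=[-2.0841]  x^+=[0.1761]  P^+=[0.1982]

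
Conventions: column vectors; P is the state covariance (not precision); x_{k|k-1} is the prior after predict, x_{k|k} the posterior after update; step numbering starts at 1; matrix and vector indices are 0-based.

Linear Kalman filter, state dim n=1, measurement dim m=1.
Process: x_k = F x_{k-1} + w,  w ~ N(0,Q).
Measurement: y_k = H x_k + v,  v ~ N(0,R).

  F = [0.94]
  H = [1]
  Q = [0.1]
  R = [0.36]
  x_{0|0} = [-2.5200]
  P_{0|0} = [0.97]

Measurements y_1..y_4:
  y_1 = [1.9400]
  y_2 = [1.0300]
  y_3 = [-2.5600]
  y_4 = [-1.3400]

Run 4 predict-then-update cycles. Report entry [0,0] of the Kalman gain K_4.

step 1: x^-=[-2.3688]  P^-=[0.9571]  S=[1.3171]  K=[0.7267]  nu=[4.3088]  x^+=[0.7623]  P^+=[0.2616]
step 2: x^-=[0.7165]  P^-=[0.3312]  S=[0.6912]  K=[0.4791]  nu=[0.3135]  x^+=[0.8667]  P^+=[0.1725]
step 3: x^-=[0.8147]  P^-=[0.2524]  S=[0.6124]  K=[0.4122]  nu=[-3.3747]  x^+=[-0.5762]  P^+=[0.1484]
step 4: x^-=[-0.5416]  P^-=[0.2311]  S=[0.5911]  K=[0.3910]  nu=[-0.7984]  x^+=[-0.8538]  P^+=[0.1407]

K[0,0] = 0.3910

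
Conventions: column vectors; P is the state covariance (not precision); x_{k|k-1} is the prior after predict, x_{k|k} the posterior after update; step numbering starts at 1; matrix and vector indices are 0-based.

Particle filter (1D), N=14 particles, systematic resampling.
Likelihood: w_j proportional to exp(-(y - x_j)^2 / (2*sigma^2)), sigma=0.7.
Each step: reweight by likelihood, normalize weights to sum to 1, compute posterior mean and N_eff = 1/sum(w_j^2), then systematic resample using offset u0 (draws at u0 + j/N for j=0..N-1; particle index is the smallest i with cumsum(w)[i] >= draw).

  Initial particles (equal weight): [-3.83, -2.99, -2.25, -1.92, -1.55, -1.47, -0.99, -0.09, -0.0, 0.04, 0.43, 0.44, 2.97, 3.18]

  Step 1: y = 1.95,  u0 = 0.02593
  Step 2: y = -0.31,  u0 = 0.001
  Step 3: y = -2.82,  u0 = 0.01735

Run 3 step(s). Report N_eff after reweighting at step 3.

N_eff = 6.2509

step 1: w=[0.0000, 0.0000, 0.0000, 0.0000, 0.0000, 0.0000, 0.0002, 0.0176, 0.0255, 0.0298, 0.1167, 0.1204, 0.4265, 0.2633]  mean=2.2066  Neff=3.5563  idx=[8, 10, 10, 11, 12, 12, 12, 12, 12, 12, 13, 13, 13, 13]
step 2: w=[0.3468, 0.2188, 0.2188, 0.2155, 0.0000, 0.0000, 0.0000, 0.0000, 0.0000, 0.0000, 0.0000, 0.0000, 0.0000, 0.0000]  mean=0.2831  Neff=3.8096  idx=[0, 0, 0, 0, 0, 1, 1, 1, 2, 2, 2, 3, 3, 3]
step 3: w=[0.1781, 0.1781, 0.1781, 0.1781, 0.1781, 0.0124, 0.0124, 0.0124, 0.0124, 0.0124, 0.0124, 0.0116, 0.0116, 0.0116]  mean=0.0474  Neff=6.2509  idx=[0, 0, 0, 1, 1, 2, 2, 2, 3, 3, 4, 4, 4, 9]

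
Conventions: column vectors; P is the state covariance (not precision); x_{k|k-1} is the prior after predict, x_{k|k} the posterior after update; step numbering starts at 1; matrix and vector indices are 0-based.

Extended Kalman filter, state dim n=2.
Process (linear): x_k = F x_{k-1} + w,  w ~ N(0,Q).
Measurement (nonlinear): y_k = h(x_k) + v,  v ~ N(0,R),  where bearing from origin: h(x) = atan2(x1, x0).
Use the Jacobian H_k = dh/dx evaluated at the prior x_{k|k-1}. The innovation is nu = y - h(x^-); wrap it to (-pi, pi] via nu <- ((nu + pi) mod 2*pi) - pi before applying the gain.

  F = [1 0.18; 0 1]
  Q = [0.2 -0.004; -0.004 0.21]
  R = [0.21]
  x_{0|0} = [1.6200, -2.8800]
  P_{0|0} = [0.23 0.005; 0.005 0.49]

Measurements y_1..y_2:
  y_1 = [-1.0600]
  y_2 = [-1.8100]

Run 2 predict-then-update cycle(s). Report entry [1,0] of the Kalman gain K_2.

K[1,0] = 0.4047

step 1: x^-=[1.1016, -2.8800]  P^-=[0.4477 0.0892; 0.0892 0.7000]  H_jac=[0.3029 0.1159]  S=[0.2667]  K=[0.5471; 0.4054]  nu=[0.1455]  x^+=[1.1812, -2.8210]  P^+=[0.3678 0.0300; 0.0300 0.6562]
step 2: x^-=[0.6734, -2.8210]  P^-=[0.5999 0.1442; 0.1442 0.8662]  H_jac=[0.3354 0.0801]  S=[0.2908]  K=[0.7316; 0.4047]  nu=[-0.4735]  x^+=[0.3270, -3.0127]  P^+=[0.4443 0.0581; 0.0581 0.8185]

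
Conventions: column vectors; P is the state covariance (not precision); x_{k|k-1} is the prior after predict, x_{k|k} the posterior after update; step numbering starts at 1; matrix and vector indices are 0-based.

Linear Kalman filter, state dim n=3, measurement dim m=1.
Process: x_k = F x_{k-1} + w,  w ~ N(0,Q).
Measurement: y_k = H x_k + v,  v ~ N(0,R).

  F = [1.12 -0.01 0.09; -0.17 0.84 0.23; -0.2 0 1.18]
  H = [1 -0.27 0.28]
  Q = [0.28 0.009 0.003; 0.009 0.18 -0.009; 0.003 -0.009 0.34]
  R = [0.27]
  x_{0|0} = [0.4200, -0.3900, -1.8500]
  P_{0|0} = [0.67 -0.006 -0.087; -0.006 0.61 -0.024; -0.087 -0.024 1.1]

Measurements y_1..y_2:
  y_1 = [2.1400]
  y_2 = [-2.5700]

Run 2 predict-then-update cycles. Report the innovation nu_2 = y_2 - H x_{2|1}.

innov = [-4.3461]

step 1: x^-=[0.3078, -0.8245, -2.2670]  P^-=[1.1121 -0.1294 -0.1434; -0.1294 0.6872 0.3110; -0.1434 0.3110 1.9395]  S=[1.5268]  K=[0.7250; -0.1493; 0.2068]  nu=[2.2443]  x^+=[1.9349, -1.1595, -1.8029]  P^+=[0.3096 0.0358 -0.3723; 0.0358 0.6532 0.3581; -0.3723 0.3581 1.8742]
step 2: x^-=[2.0164, -1.7176, -2.5144]  P^-=[0.6072 -0.0469 -0.3568; -0.0469 0.9063 0.9509; -0.3568 0.9509 3.1378]  S=[0.8710]  K=[0.5969; -0.0290; 0.3043]  nu=[-4.3461]  x^+=[-0.5780, -1.5914, -3.8371]  P^+=[0.2968 -0.0318 -0.5150; -0.0318 0.9055 0.9586; -0.5150 0.9586 3.0571]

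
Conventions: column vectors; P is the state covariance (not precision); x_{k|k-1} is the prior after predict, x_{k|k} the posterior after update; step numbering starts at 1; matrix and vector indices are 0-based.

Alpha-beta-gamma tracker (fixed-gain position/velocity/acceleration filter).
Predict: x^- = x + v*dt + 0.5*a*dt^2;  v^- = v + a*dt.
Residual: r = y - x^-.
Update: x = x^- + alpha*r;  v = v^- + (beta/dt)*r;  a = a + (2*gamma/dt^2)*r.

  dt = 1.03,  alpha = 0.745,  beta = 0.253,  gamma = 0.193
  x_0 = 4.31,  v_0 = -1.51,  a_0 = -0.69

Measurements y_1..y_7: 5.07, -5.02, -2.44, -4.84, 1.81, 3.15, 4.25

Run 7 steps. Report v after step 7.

v_post = 9.5490

step 1: x_pred=2.3887  r=2.6813  x^+=4.3863  v^+=-1.5621  a^+=0.2856
step 2: x_pred=2.9288  r=-7.9488  x^+=-2.9931  v^+=-3.2204  a^+=-2.6065
step 3: x_pred=-7.6927  r=5.2527  x^+=-3.7794  v^+=-4.6149  a^+=-0.6954
step 4: x_pred=-8.9017  r=4.0617  x^+=-5.8757  v^+=-4.3335  a^+=0.7824
step 5: x_pred=-9.9242  r=11.7342  x^+=-1.1822  v^+=-0.6453  a^+=5.0518
step 6: x_pred=0.8329  r=2.3171  x^+=2.5591  v^+=5.1272  a^+=5.8949
step 7: x_pred=10.9671  r=-6.7171  x^+=5.9629  v^+=9.5490  a^+=3.4509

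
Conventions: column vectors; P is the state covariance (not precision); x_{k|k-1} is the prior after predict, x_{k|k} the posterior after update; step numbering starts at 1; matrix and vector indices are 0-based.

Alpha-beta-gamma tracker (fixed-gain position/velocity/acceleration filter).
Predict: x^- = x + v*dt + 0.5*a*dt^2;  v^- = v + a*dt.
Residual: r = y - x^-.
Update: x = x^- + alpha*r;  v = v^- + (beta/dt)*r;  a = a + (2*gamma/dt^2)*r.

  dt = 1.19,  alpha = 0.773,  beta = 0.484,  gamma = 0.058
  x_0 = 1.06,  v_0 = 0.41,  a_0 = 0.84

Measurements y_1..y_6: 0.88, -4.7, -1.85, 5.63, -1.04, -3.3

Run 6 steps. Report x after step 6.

x_post = -2.0545

step 1: x_pred=2.1427  r=-1.2627  x^+=1.1666  v^+=0.8960  a^+=0.7366
step 2: x_pred=2.7544  r=-7.4544  x^+=-3.0078  v^+=-1.2593  a^+=0.1259
step 3: x_pred=-4.4173  r=2.5673  x^+=-2.4328  v^+=-0.0653  a^+=0.3362
step 4: x_pred=-2.2724  r=7.9024  x^+=3.8362  v^+=3.5489  a^+=0.9836
step 5: x_pred=8.7558  r=-9.7958  x^+=1.1836  v^+=0.7352  a^+=0.1811
step 6: x_pred=2.1868  r=-5.4868  x^+=-2.0545  v^+=-1.2808  a^+=-0.2683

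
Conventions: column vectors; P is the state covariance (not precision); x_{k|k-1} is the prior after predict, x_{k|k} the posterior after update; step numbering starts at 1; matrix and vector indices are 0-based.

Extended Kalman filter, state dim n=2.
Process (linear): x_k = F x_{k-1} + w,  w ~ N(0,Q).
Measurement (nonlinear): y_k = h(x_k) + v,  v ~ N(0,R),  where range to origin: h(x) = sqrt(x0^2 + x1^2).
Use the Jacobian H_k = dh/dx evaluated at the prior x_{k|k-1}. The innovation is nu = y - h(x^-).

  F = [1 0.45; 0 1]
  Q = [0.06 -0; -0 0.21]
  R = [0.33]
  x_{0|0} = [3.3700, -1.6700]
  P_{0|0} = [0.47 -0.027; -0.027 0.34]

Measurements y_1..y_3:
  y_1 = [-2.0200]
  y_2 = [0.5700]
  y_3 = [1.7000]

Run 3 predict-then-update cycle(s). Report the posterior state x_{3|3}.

x_post = [-0.9749, -0.8833]

step 1: x^-=[2.6185, -1.6700]  P^-=[0.5745 0.1260; 0.1260 0.5500]  H_jac=[0.8431 -0.5377]  S=[0.7832]  K=[0.5320; -0.2420]  nu=[-5.1257]  x^+=[-0.1084, -0.4297]  P^+=[0.3529 0.2268; 0.2268 0.5041]
step 2: x^-=[-0.3018, -0.4297]  P^-=[0.7191 0.4537; 0.4537 0.7141]  H_jac=[-0.5747 -0.8184]  S=[1.4725]  K=[-0.5328; -0.5740]  nu=[0.0449]  x^+=[-0.3257, -0.4555]  P^+=[0.3011 0.0034; 0.0034 0.2291]
step 3: x^-=[-0.5307, -0.4555]  P^-=[0.4106 0.1065; 0.1065 0.4391]  H_jac=[-0.7588 -0.6513]  S=[0.8579]  K=[-0.4440; -0.4275]  nu=[1.0007]  x^+=[-0.9749, -0.8833]  P^+=[0.2415 -0.0564; -0.0564 0.2823]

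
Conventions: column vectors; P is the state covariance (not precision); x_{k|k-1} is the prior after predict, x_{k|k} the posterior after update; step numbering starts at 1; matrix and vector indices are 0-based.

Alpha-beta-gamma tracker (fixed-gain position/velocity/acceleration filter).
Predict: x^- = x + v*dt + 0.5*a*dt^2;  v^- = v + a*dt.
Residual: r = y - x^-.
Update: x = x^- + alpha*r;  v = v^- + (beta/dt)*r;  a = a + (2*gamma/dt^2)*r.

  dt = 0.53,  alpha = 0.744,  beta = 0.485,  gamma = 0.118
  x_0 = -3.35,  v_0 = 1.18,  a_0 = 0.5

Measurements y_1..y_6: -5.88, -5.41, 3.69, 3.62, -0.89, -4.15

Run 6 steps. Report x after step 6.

step 1: x_pred=-2.6544  r=-3.2256  x^+=-5.0542  v^+=-1.5068  a^+=-2.2100
step 2: x_pred=-6.1632  r=0.7532  x^+=-5.6028  v^+=-1.9888  a^+=-1.5772
step 3: x_pred=-6.8784  r=10.5684  x^+=0.9845  v^+=6.8464  a^+=7.3019
step 4: x_pred=5.6386  r=-2.0186  x^+=4.1368  v^+=8.8692  a^+=5.6060
step 5: x_pred=9.6248  r=-10.5148  x^+=1.8018  v^+=2.2183  a^+=-3.2281
step 6: x_pred=2.5241  r=-6.6741  x^+=-2.4414  v^+=-5.6000  a^+=-8.8354

x_post = -2.4414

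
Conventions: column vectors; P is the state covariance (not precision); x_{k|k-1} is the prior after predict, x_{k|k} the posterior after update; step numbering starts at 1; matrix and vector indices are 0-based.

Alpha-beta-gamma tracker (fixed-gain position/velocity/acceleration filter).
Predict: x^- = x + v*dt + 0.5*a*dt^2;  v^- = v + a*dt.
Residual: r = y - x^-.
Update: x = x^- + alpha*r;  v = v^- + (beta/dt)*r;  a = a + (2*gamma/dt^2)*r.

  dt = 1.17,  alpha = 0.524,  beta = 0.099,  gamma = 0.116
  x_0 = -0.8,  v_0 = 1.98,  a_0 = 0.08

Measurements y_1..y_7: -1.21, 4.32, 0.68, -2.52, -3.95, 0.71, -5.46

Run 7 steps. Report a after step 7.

step 1: x_pred=1.5714  r=-2.7814  x^+=0.1139  v^+=1.8383  a^+=-0.3914
step 2: x_pred=1.9968  r=2.3232  x^+=3.2142  v^+=1.5769  a^+=0.0024
step 3: x_pred=5.0608  r=-4.3808  x^+=2.7652  v^+=1.2090  a^+=-0.7401
step 4: x_pred=3.6732  r=-6.1932  x^+=0.4280  v^+=-0.1810  a^+=-1.7897
step 5: x_pred=-1.0087  r=-2.9413  x^+=-2.5500  v^+=-2.5238  a^+=-2.2882
step 6: x_pred=-7.0690  r=7.7790  x^+=-2.9928  v^+=-4.5428  a^+=-0.9698
step 7: x_pred=-8.9716  r=3.5116  x^+=-7.1315  v^+=-5.3803  a^+=-0.3747

a_post = -0.3747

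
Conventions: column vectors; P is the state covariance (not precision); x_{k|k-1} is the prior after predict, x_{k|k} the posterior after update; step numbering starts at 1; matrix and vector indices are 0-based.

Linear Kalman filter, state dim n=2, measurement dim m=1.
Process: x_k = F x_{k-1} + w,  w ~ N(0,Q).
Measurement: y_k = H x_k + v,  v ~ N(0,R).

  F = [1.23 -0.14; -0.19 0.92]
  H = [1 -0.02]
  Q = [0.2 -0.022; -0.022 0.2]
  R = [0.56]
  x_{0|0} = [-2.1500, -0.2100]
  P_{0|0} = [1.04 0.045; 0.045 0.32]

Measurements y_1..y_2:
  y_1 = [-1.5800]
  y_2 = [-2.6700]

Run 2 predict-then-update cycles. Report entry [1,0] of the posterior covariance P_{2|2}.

step 1: x^-=[-2.6151, 0.2153]  P^-=[1.7642 -0.2541; -0.2541 0.4927]  S=[2.3346]  K=[0.7579; -0.1131]  nu=[1.0394]  x^+=[-1.8274, 0.0978]  P^+=[0.4233 -0.0541; -0.0541 0.4628]
step 2: x^-=[-2.2614, 0.4371]  P^-=[0.8681 -0.2432; -0.2432 0.6259]  S=[1.4381]  K=[0.6070; -0.1778]  nu=[-0.3999]  x^+=[-2.5041, 0.5082]  P^+=[0.3382 -0.0880; -0.0880 0.5804]

P_post[1,0] = -0.0880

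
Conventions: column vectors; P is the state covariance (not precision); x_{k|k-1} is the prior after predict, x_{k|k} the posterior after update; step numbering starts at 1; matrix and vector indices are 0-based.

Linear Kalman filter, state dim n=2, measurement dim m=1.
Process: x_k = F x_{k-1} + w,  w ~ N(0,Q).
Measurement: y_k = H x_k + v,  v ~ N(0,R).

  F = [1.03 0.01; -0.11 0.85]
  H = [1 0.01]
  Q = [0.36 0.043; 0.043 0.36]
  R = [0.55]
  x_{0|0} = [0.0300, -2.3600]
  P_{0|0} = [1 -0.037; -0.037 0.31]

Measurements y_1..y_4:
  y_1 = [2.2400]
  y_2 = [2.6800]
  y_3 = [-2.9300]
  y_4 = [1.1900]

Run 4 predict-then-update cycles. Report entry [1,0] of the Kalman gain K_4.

step 1: x^-=[0.0073, -2.0093]  P^-=[1.4202 -0.1000; -0.1000 0.6030]  S=[1.9682]  K=[0.7210; -0.0478]  nu=[2.2528]  x^+=[1.6317, -2.1169]  P^+=[0.3969 -0.0322; -0.0322 0.5985]
step 2: x^-=[1.6594, -1.9788]  P^-=[0.7805 -0.0251; -0.0251 0.8033]  S=[1.3300]  K=[0.5866; -0.0128]  nu=[1.0404]  x^+=[2.2697, -1.9922]  P^+=[0.3228 -0.0151; -0.0151 0.8030]
step 3: x^-=[2.3179, -1.9430]  P^-=[0.7022 0.0001; 0.0001 0.9469]  S=[1.2523]  K=[0.5607; 0.0076]  nu=[-5.2285]  x^+=[-0.6139, -1.9828]  P^+=[0.3085 -0.0053; -0.0053 0.9468]
step 4: x^-=[-0.6521, -1.6179]  P^-=[0.6872 0.0115; 0.0115 1.0488]  S=[1.2376]  K=[0.5554; 0.0178]  nu=[1.8583]  x^+=[0.3800, -1.5849]  P^+=[0.3055 -0.0007; -0.0007 1.0484]

K[1,0] = 0.0178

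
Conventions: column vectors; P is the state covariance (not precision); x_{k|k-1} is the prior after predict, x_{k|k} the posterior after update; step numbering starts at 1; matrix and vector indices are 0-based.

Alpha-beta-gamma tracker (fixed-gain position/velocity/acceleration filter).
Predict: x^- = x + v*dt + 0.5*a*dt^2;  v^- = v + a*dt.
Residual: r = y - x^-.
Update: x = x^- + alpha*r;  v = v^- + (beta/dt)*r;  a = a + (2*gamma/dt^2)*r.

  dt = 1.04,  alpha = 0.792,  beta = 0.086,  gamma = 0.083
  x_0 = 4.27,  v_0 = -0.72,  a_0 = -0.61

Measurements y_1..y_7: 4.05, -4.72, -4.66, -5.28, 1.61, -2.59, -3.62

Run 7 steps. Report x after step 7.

step 1: x_pred=3.1913  r=0.8587  x^+=3.8714  v^+=-1.2834  a^+=-0.4782
step 2: x_pred=2.2780  r=-6.9980  x^+=-3.2644  v^+=-2.3594  a^+=-1.5522
step 3: x_pred=-6.5577  r=1.8977  x^+=-5.0547  v^+=-3.8168  a^+=-1.2610
step 4: x_pred=-9.7062  r=4.4262  x^+=-6.2006  v^+=-4.7623  a^+=-0.5817
step 5: x_pred=-11.4680  r=13.0780  x^+=-1.1102  v^+=-4.2858  a^+=1.4255
step 6: x_pred=-4.7965  r=2.2065  x^+=-3.0490  v^+=-2.6208  a^+=1.7641
step 7: x_pred=-4.8206  r=1.2006  x^+=-3.8697  v^+=-0.6869  a^+=1.9484

x_post = -3.8697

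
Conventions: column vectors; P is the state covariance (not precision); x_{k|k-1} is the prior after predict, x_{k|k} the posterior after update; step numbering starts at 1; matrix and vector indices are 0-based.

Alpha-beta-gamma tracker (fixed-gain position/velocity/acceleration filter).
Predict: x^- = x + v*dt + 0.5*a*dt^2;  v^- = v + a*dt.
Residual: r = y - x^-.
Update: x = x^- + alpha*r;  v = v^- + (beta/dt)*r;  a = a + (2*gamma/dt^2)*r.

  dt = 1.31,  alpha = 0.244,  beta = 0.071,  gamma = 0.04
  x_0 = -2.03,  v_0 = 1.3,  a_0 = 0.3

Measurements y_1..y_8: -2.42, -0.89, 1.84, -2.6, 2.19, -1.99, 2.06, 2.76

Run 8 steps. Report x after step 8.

x_post = 0.4325

step 1: x_pred=-0.0696  r=-2.3504  x^+=-0.6431  v^+=1.5656  a^+=0.1904
step 2: x_pred=1.5713  r=-2.4613  x^+=0.9707  v^+=1.6817  a^+=0.0757
step 3: x_pred=3.2387  r=-1.3987  x^+=2.8974  v^+=1.7050  a^+=0.0105
step 4: x_pred=5.1400  r=-7.7400  x^+=3.2514  v^+=1.2993  a^+=-0.3503
step 5: x_pred=4.6529  r=-2.4629  x^+=4.0519  v^+=0.7069  a^+=-0.4651
step 6: x_pred=4.5788  r=-6.5688  x^+=2.9760  v^+=-0.2585  a^+=-0.7714
step 7: x_pred=1.9755  r=0.0845  x^+=1.9962  v^+=-1.2644  a^+=-0.7674
step 8: x_pred=-0.3187  r=3.0787  x^+=0.4325  v^+=-2.1029  a^+=-0.6239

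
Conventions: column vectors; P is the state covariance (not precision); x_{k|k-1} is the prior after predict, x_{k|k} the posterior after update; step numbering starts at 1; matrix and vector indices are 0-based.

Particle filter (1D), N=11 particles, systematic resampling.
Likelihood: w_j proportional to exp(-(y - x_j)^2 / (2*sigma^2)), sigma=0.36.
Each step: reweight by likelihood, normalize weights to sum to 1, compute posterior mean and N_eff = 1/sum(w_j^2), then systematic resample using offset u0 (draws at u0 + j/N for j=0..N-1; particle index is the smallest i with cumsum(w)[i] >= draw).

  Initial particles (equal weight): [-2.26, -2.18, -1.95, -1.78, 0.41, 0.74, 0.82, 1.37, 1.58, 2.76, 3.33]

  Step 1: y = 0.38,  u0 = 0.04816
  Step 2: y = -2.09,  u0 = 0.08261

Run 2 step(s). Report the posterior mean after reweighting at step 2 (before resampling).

post_mean = 0.4103

step 1: w=[0.0000, 0.0000, 0.0000, 0.0000, 0.4737, 0.2883, 0.2253, 0.0108, 0.0018, 0.0000, 0.0000]  mean=0.6101  Neff=2.7900  idx=[4, 4, 4, 4, 4, 5, 5, 5, 6, 6, 6]
step 2: w=[0.1998, 0.1998, 0.1998, 0.1998, 0.1998, 0.0002, 0.0002, 0.0002, 0.0000, 0.0000, 0.0000]  mean=0.4103  Neff=5.0079  idx=[0, 0, 1, 1, 2, 2, 3, 3, 4, 4, 4]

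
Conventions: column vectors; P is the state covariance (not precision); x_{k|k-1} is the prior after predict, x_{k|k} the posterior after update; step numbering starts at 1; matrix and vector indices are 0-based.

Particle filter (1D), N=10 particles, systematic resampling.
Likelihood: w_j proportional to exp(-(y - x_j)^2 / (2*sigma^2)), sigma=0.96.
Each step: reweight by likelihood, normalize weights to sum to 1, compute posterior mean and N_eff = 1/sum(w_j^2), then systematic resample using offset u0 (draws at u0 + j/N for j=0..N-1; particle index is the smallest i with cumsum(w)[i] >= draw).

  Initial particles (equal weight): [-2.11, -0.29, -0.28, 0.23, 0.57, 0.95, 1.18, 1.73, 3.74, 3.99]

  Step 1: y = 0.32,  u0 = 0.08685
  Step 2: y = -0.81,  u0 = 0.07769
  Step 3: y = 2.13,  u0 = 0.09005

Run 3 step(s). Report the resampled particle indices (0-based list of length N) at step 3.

resampled_idx = [3, 5, 6, 7, 8, 8, 9, 9, 9, 9]

step 1: w=[0.0074, 0.1496, 0.1506, 0.1823, 0.1770, 0.1476, 0.1226, 0.0623, 0.0003, 0.0001]  mean=0.4359  Neff=6.6481  idx=[1, 2, 2, 3, 3, 4, 5, 5, 6, 7]
step 2: w=[0.1890, 0.1880, 0.1880, 0.1217, 0.1217, 0.0779, 0.0408, 0.0408, 0.0255, 0.0066]  mean=0.0594  Neff=6.8440  idx=[0, 0, 1, 2, 2, 3, 3, 4, 5, 8]
step 3: w=[0.0275, 0.0275, 0.0283, 0.0283, 0.0283, 0.0931, 0.0931, 0.0931, 0.1763, 0.4045]  mean=0.6024  Neff=4.4512  idx=[3, 5, 6, 7, 8, 8, 9, 9, 9, 9]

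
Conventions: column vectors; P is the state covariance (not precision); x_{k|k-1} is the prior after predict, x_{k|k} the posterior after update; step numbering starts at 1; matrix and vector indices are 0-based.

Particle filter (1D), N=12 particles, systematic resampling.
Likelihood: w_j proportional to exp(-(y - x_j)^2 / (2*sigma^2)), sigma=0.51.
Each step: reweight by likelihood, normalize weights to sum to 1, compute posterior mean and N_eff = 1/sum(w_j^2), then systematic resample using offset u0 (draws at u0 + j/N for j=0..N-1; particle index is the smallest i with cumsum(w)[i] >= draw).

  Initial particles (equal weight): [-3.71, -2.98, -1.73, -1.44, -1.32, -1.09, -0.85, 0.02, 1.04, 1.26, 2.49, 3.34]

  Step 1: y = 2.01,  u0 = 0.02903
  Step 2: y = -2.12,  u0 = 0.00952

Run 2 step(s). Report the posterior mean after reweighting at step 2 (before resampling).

step 1: w=[0.0000, 0.0000, 0.0000, 0.0000, 0.0000, 0.0000, 0.0000, 0.0004, 0.1390, 0.2877, 0.5447, 0.0283]  mean=1.9577  Neff=2.5031  idx=[8, 8, 9, 9, 9, 10, 10, 10, 10, 10, 10, 10]
step 2: w=[0.4569, 0.4569, 0.0287, 0.0287, 0.0287, 0.0000, 0.0000, 0.0000, 0.0000, 0.0000, 0.0000, 0.0000]  mean=1.0590  Neff=2.3812  idx=[0, 0, 0, 0, 0, 0, 1, 1, 1, 1, 1, 2]

post_mean = 1.0590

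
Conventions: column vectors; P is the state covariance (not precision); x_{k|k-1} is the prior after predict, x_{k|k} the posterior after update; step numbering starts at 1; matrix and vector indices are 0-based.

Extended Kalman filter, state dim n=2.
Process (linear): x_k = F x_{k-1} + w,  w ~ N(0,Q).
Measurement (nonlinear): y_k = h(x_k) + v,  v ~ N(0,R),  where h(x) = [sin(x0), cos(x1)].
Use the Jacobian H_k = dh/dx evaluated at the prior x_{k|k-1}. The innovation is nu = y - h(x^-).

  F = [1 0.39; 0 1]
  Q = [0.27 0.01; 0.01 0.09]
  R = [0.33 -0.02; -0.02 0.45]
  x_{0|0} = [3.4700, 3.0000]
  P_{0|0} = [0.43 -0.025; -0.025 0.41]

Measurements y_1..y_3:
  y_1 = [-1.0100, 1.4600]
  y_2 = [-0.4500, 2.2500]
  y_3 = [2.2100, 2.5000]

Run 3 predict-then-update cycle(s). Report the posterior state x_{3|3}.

step 1: x^-=[4.6400, 3.0000]  P^-=[0.7429 0.1449; 0.1449 0.5000]  H_jac=[-0.0723 0.0000; 0.0000 -0.1411]  S=[0.3339 -0.0185; -0.0185 0.4600]  K=[-0.1637 -0.0511; -0.0400 -0.1550]  nu=[-0.0126, 2.4500]  x^+=[4.5170, 2.6207]  P^+=[0.7330 0.1396; 0.1396 0.4886]
step 2: x^-=[5.5391, 2.6207]  P^-=[1.1862 0.3402; 0.3402 0.5786]  H_jac=[0.7357 0.0000; 0.0000 -0.4976]  S=[0.9720 -0.1445; -0.1445 0.5933]  K=[0.8875 -0.0691; 0.1922 -0.4385]  nu=[0.2273, 3.1174]  x^+=[5.5254, 1.2974]  P^+=[0.4000 0.0982; 0.0982 0.4043]
step 3: x^-=[6.0314, 1.2974]  P^-=[0.8080 0.2658; 0.2658 0.4943]  H_jac=[0.9685 0.0000; 0.0000 -0.9629]  S=[1.0879 -0.2679; -0.2679 0.9082]  K=[0.7008 -0.0751; 0.1160 -0.4898]  nu=[2.4591, 2.2300]  x^+=[7.5874, 0.4906]  P^+=[0.2404 0.0497; 0.0497 0.2313]

x_post = [7.5874, 0.4906]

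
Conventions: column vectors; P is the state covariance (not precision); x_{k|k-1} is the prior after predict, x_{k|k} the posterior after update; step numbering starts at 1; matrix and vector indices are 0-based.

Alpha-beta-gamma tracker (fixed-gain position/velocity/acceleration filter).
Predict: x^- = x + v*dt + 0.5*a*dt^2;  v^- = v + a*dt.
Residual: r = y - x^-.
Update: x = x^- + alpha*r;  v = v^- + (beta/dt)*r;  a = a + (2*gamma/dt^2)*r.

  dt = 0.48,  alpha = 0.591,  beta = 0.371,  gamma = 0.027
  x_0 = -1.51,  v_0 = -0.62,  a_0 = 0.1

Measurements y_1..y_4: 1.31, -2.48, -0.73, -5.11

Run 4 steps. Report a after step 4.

a_post = -0.8349

step 1: x_pred=-1.7961  r=3.1061  x^+=0.0396  v^+=1.8287  a^+=0.8280
step 2: x_pred=1.0128  r=-3.4928  x^+=-1.0514  v^+=-0.4735  a^+=0.0094
step 3: x_pred=-1.2776  r=0.5476  x^+=-0.9540  v^+=-0.0457  a^+=0.1377
step 4: x_pred=-0.9600  r=-4.1500  x^+=-3.4127  v^+=-3.1872  a^+=-0.8349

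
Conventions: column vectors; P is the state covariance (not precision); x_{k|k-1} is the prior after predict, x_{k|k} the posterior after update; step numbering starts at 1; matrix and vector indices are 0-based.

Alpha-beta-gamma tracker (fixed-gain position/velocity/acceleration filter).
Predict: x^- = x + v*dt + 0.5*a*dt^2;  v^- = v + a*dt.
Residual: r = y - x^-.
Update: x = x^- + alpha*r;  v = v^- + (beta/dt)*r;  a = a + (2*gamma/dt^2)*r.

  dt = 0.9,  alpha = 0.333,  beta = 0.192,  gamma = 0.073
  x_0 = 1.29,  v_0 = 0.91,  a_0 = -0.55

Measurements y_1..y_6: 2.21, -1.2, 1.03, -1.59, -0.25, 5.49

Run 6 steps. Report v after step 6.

step 1: x_pred=1.8862  r=0.3237  x^+=1.9941  v^+=0.4841  a^+=-0.4916
step 2: x_pred=2.2306  r=-3.4306  x^+=1.0882  v^+=-0.6903  a^+=-1.1100
step 3: x_pred=0.0174  r=1.0126  x^+=0.3546  v^+=-1.4733  a^+=-0.9275
step 4: x_pred=-1.3470  r=-0.2430  x^+=-1.4279  v^+=-2.3598  a^+=-0.9713
step 5: x_pred=-3.9451  r=3.6951  x^+=-2.7146  v^+=-2.4457  a^+=-0.3053
step 6: x_pred=-5.0394  r=10.5294  x^+=-1.5331  v^+=-0.4742  a^+=1.5926

v_post = -0.4742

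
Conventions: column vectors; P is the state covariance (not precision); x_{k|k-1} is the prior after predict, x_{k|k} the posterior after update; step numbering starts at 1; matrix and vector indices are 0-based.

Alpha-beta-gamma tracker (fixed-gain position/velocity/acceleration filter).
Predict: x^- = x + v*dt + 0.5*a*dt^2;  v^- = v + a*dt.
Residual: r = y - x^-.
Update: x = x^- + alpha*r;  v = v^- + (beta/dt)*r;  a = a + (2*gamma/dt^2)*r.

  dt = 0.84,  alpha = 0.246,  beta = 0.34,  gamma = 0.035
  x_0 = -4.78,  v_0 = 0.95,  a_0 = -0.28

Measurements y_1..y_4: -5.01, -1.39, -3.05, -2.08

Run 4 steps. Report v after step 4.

v_post = 0.7043

step 1: x_pred=-4.0808  r=-0.9292  x^+=-4.3094  v^+=0.3387  a^+=-0.3722
step 2: x_pred=-4.1562  r=2.7662  x^+=-3.4757  v^+=1.1457  a^+=-0.0978
step 3: x_pred=-2.5478  r=-0.5022  x^+=-2.6713  v^+=0.8603  a^+=-0.1476
step 4: x_pred=-2.0008  r=-0.0792  x^+=-2.0202  v^+=0.7043  a^+=-0.1554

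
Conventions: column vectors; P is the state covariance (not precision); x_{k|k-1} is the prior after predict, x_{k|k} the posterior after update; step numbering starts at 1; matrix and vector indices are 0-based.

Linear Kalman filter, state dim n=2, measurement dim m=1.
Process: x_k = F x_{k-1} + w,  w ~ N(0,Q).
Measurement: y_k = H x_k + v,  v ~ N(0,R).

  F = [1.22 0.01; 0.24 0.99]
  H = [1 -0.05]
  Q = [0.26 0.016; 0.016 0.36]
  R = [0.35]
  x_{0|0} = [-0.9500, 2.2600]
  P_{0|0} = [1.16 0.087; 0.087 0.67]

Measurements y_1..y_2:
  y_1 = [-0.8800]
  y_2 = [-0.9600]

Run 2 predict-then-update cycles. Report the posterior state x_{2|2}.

step 1: x^-=[-1.1364, 2.0094]  P^-=[1.9887 0.4676; 0.4676 1.1248]  S=[2.2948]  K=[0.8564; 0.1792]  nu=[0.3569]  x^+=[-0.8308, 2.0734]  P^+=[0.3055 0.1153; 0.1153 1.0511]
step 2: x^-=[-0.9928, 1.8533]  P^-=[0.7177 0.2554; 0.2554 1.4626]  S=[1.0458]  K=[0.6740; 0.1743]  nu=[0.1255]  x^+=[-0.9082, 1.8751]  P^+=[0.2425 0.1325; 0.1325 1.4308]

x_post = [-0.9082, 1.8751]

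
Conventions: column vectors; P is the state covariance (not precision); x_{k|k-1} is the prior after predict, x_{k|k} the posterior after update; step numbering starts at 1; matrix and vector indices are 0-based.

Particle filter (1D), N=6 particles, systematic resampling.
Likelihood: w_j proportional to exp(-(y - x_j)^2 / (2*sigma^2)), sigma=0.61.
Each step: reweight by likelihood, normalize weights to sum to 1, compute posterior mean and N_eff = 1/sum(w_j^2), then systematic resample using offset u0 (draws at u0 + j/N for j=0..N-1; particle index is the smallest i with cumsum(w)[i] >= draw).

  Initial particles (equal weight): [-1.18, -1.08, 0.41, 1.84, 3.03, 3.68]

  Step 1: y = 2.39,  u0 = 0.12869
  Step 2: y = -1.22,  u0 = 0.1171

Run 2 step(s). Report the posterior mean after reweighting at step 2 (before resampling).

post_mean = 1.8400

step 1: w=[0.0000, 0.0000, 0.0038, 0.4916, 0.4257, 0.0789]  mean=2.4863  Neff=2.3303  idx=[3, 3, 3, 4, 4, 5]
step 2: w=[0.3333, 0.3333, 0.3333, 0.0000, 0.0000, 0.0000]  mean=1.8400  Neff=3.0000  idx=[0, 0, 1, 1, 2, 2]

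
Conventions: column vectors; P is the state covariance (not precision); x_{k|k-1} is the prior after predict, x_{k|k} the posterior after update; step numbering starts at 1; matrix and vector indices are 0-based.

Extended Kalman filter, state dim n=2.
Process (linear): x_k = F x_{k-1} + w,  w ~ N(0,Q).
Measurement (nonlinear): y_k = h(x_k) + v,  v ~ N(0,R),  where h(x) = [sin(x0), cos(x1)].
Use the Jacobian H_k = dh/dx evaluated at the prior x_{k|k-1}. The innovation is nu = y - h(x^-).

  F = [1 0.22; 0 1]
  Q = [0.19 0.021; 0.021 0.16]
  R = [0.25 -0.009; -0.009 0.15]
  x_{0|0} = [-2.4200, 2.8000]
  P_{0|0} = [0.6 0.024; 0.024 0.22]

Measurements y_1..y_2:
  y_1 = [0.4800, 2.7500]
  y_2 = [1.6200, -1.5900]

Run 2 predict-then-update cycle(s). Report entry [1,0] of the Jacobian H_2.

H_jac[1,0] = 0.0000

step 1: x^-=[-1.8040, 2.8000]  P^-=[0.8112 0.0934; 0.0934 0.3800]  H_jac=[-0.2311 0.0000; 0.0000 -0.3350]  S=[0.2933 -0.0018; -0.0018 0.1926]  K=[-0.6401 -0.1683; -0.0776 -0.6615]  nu=[1.4529, 3.6922]  x^+=[-3.3554, 0.2449]  P^+=[0.6859 0.0582; 0.0582 0.2941]
step 2: x^-=[-3.3016, 0.2449]  P^-=[0.9158 0.1439; 0.1439 0.4541]  H_jac=[-0.9872 0.0000; 0.0000 -0.2424]  S=[1.1425 0.0254; 0.0254 0.1767]  K=[-0.7894 -0.0838; -0.1108 -0.6072]  nu=[1.4607, -2.5602]  x^+=[-4.2402, 1.6375]  P^+=[0.1991 0.0225; 0.0225 0.3715]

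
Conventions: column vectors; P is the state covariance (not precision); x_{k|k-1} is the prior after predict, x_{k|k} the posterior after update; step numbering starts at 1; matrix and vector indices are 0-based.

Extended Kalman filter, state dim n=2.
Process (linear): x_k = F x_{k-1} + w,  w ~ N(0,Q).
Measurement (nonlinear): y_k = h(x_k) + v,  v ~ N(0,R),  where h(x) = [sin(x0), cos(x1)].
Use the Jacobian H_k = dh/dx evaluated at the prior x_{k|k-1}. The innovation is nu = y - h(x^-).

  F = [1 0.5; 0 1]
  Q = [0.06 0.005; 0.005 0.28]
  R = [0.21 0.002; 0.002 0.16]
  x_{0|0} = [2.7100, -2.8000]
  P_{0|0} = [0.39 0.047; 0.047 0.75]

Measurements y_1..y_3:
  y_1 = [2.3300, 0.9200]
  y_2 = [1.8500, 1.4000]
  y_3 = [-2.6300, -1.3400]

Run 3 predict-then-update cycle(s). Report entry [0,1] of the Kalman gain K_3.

K[0,1] = 0.4548

step 1: x^-=[1.3100, -2.8000]  P^-=[0.6845 0.4270; 0.4270 1.0300]  H_jac=[0.2579 0.0000; 0.0000 0.3350]  S=[0.2555 0.0389; 0.0389 0.2756]  K=[0.6252 0.4308; 0.2457 1.2174]  nu=[1.3638, 1.8622]  x^+=[2.9650, -0.1980]  P^+=[0.5125 0.2095; 0.2095 0.5829]
step 2: x^-=[2.8660, -0.1980]  P^-=[0.9278 0.5060; 0.5060 0.8629]  H_jac=[-0.9623 0.0000; 0.0000 0.1967]  S=[1.0691 -0.0938; -0.0938 0.1934]  K=[-0.8250 0.1146; -0.3953 0.6860]  nu=[1.5779, 0.4195]  x^+=[1.6123, -0.5338]  P^+=[0.1798 0.0848; 0.0848 0.5541]
step 3: x^-=[1.3453, -0.5338]  P^-=[0.4632 0.3669; 0.3669 0.8341]  H_jac=[0.2235 0.0000; 0.0000 0.5088]  S=[0.2331 0.0437; 0.0437 0.3760]  K=[0.3588 0.4548; 0.1431 1.1122]  nu=[-3.6047, -2.2009]  x^+=[-0.9489, -3.4976]  P^+=[0.3411 0.1444; 0.1444 0.3503]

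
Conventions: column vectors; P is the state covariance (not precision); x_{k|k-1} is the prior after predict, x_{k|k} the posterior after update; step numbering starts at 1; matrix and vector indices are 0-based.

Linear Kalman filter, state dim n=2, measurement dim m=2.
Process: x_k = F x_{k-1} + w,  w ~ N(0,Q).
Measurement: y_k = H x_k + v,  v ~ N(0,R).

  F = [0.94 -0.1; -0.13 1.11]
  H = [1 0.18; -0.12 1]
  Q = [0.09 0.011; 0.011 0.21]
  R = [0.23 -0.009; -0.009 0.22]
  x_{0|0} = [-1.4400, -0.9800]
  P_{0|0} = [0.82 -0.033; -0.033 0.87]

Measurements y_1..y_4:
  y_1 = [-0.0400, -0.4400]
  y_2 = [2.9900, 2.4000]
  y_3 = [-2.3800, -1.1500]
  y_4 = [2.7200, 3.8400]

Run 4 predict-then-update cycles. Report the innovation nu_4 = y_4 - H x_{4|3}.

innov = [3.1645, 4.1070]

step 1: x^-=[-1.2556, -0.9006]  P^-=[0.8295 -0.2206; -0.2206 1.3053]  S=[1.0223 -0.0894; -0.0894 1.5902]  K=[0.7586 -0.1587; 0.0877 0.8424]  nu=[1.3777, 0.3099]  x^+=[-0.2596, -0.5187]  P^+=[0.1795 -0.0202; -0.0202 0.1821]
step 2: x^-=[-0.1922, -0.5420]  P^-=[0.2543 -0.0525; -0.0525 0.4433]  S=[0.4797 -0.0111; -0.0111 0.6795]  K=[0.5077 -0.1139; 0.0722 0.6628]  nu=[3.2797, 2.9189]  x^+=[1.1406, 1.6294]  P^+=[0.1205 -0.0152; -0.0152 0.1433]
step 3: x^-=[0.9092, 1.6604]  P^-=[0.2008 -0.0356; -0.0356 0.3930]  S=[0.4307 0.0028; 0.0028 0.6245]  K=[0.4519 -0.0977; 0.0774 0.6359]  nu=[-3.5880, -2.7013]  x^+=[-0.4485, -0.3350]  P^+=[0.1071 -0.0127; -0.0127 0.1377]
step 4: x^-=[-0.3881, -0.3135]  P^-=[0.1884 -0.0308; -0.0308 0.3851]  S=[0.4198 0.0076; 0.0076 0.6152]  K=[0.4373 -0.0922; 0.0804 0.6310]  nu=[3.1645, 4.1070]  x^+=[0.6170, 2.5323]  P^+=[0.1035 -0.0118; -0.0118 0.1367]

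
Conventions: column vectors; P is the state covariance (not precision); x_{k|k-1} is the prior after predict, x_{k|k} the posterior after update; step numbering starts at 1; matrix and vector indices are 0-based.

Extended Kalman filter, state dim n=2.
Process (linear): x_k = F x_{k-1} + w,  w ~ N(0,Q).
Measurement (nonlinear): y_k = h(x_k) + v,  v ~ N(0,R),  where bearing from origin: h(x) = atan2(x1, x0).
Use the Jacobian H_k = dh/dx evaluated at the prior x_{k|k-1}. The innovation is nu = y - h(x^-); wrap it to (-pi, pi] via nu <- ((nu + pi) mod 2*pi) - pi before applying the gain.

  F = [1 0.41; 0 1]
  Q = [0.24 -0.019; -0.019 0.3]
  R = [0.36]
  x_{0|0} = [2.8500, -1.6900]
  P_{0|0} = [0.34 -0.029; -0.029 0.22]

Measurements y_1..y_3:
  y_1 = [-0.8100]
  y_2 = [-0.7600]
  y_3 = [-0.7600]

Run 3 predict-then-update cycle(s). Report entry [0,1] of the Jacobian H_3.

step 1: x^-=[2.1571, -1.6900]  P^-=[0.5932 0.0422; 0.0422 0.5200]  H_jac=[0.2251 0.2873]  S=[0.4384]  K=[0.3322; 0.3624]  nu=[-0.1454]  x^+=[2.1088, -1.7427]  P^+=[0.5448 -0.0106; -0.0106 0.4624]
step 2: x^-=[1.3943, -1.7427]  P^-=[0.8539 0.1600; 0.1600 0.7624]  H_jac=[0.3499 0.2799]  S=[0.5556]  K=[0.6183; 0.4849]  nu=[0.1360]  x^+=[1.4784, -1.6768]  P^+=[0.6415 -0.0066; -0.0066 0.6318]
step 3: x^-=[0.7909, -1.6768]  P^-=[0.9823 0.2335; 0.2335 0.9318]  H_jac=[0.4878 0.2301]  S=[0.6955]  K=[0.7662; 0.4720]  nu=[0.3700]  x^+=[1.0745, -1.5021]  P^+=[0.5740 -0.0181; -0.0181 0.7768]

H_jac[0,1] = 0.2301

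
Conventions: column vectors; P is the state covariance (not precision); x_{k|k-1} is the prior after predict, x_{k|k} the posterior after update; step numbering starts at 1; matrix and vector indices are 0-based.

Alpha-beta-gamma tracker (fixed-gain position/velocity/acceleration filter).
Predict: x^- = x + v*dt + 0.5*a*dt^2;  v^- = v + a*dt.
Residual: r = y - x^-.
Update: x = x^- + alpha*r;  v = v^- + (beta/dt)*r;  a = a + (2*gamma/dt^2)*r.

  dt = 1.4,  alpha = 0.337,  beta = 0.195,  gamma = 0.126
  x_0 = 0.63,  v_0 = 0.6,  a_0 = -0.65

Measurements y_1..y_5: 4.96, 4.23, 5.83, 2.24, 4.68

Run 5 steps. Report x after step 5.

step 1: x_pred=0.8330  r=4.1270  x^+=2.2238  v^+=0.2648  a^+=-0.1194
step 2: x_pred=2.4776  r=1.7524  x^+=3.0681  v^+=0.3418  a^+=0.1059
step 3: x_pred=3.6504  r=2.1796  x^+=4.3850  v^+=0.7937  a^+=0.3862
step 4: x_pred=5.8745  r=-3.6345  x^+=4.6497  v^+=0.8280  a^+=-0.0811
step 5: x_pred=5.7294  r=-1.0494  x^+=5.3758  v^+=0.5683  a^+=-0.2161

x_post = 5.3758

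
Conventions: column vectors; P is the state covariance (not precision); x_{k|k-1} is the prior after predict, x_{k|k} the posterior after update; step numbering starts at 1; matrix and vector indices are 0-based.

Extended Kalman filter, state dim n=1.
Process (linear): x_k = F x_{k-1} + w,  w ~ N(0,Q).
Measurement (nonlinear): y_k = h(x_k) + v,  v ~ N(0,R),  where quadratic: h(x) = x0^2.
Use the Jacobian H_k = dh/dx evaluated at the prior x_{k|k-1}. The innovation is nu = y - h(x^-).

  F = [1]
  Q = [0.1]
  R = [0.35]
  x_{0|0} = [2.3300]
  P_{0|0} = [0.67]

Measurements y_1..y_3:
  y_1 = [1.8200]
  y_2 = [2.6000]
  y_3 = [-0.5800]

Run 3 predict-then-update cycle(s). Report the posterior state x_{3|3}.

step 1: x^-=[2.3300]  P^-=[0.7700]  H_jac=[4.6600]  S=[17.0710]  K=[0.2102]  nu=[-3.6089]  x^+=[1.5714]  P^+=[0.0158]
step 2: x^-=[1.5714]  P^-=[0.1158]  H_jac=[3.1429]  S=[1.4937]  K=[0.2436]  nu=[0.1306]  x^+=[1.6033]  P^+=[0.0271]
step 3: x^-=[1.6033]  P^-=[0.1271]  H_jac=[3.2065]  S=[1.6571]  K=[0.2460]  nu=[-3.1504]  x^+=[0.8283]  P^+=[0.0269]

x_post = [0.8283]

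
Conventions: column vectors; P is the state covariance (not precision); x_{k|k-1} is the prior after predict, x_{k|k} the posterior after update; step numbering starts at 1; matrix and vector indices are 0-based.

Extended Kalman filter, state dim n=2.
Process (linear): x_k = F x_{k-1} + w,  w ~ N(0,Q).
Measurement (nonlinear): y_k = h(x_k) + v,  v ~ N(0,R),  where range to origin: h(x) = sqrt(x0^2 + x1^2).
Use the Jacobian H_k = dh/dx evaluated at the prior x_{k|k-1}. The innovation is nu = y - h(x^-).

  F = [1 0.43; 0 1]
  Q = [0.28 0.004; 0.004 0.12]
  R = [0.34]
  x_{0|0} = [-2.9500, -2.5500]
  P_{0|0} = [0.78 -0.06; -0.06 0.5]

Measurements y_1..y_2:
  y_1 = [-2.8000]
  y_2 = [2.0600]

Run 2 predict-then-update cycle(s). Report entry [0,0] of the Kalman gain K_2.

step 1: x^-=[-4.0465, -2.5500]  P^-=[1.1008 0.1590; 0.1590 0.6200]  H_jac=[-0.8460 -0.5331]  S=[1.4476]  K=[-0.7019; -0.3213]  nu=[-7.5830]  x^+=[1.2762, -0.1139]  P^+=[0.3876 -0.1674; -0.1674 0.4706]
step 2: x^-=[1.2272, -0.1139]  P^-=[0.6106 0.0389; 0.0389 0.5906]  H_jac=[0.9957 -0.0924]  S=[0.9433]  K=[0.6408; -0.0168]  nu=[0.8275]  x^+=[1.7575, -0.1277]  P^+=[0.2233 0.0490; 0.0490 0.5903]

K[0,0] = 0.6408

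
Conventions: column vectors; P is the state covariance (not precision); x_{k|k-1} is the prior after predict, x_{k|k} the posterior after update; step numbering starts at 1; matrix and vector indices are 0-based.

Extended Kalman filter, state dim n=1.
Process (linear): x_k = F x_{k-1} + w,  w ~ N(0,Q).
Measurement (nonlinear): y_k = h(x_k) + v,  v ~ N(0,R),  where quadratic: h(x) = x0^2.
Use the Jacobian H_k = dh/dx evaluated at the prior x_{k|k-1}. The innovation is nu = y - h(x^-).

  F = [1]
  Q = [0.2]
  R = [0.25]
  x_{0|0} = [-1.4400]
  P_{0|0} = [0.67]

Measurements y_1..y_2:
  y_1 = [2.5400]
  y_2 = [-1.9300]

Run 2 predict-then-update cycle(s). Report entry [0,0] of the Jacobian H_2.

step 1: x^-=[-1.4400]  P^-=[0.8700]  H_jac=[-2.8800]  S=[7.4661]  K=[-0.3356]  nu=[0.4664]  x^+=[-1.5965]  P^+=[0.0291]
step 2: x^-=[-1.5965]  P^-=[0.2291]  H_jac=[-3.1930]  S=[2.5861]  K=[-0.2829]  nu=[-4.4789]  x^+=[-0.3294]  P^+=[0.0222]

H_jac[0,0] = -3.1930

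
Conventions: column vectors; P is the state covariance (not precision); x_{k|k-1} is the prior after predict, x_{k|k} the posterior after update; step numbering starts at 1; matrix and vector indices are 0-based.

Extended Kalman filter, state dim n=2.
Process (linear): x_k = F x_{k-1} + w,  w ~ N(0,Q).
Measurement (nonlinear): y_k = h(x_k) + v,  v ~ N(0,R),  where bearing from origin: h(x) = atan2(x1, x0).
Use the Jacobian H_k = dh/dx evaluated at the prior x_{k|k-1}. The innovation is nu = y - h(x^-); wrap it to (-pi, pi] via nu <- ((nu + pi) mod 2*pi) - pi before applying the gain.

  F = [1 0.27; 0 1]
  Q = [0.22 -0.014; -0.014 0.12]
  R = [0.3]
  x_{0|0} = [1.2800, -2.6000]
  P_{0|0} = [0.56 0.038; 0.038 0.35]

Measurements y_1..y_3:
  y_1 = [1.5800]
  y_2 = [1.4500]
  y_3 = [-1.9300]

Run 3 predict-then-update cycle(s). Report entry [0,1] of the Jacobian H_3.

H_jac[0,1] = 0.2793

step 1: x^-=[0.5780, -2.6000]  P^-=[0.8260 0.1185; 0.1185 0.4700]  H_jac=[0.3665 0.0815]  S=[0.4212]  K=[0.7418; 0.1940]  nu=[2.9320]  x^+=[2.7529, -2.0310]  P^+=[0.5943 0.0579; 0.0579 0.4541]
step 2: x^-=[2.2045, -2.0310]  P^-=[0.8787 0.1665; 0.1665 0.5741]  H_jac=[0.2260 0.2454]  S=[0.3979]  K=[0.6018; 0.4486]  nu=[2.1945]  x^+=[3.5251, -1.0466]  P^+=[0.7346 0.0591; 0.0591 0.4941]
step 3: x^-=[3.2425, -1.0466]  P^-=[1.0225 0.1785; 0.1785 0.6141]  H_jac=[0.0902 0.2793]  S=[0.3652]  K=[0.3889; 0.5137]  nu=[-1.6178]  x^+=[2.6134, -1.8777]  P^+=[0.9672 0.1055; 0.1055 0.5177]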